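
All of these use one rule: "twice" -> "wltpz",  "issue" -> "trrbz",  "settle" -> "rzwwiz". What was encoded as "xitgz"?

t(19)→w(22) and w(22)→l(11) fit y≡5x+5 (mod 26); the inverse of 5 mod 26 is 21. Each letter's alphabet position (a=0..z=25) is mapped through 5·x+5 mod 26 — an affine cipher.
Decoding xitgz: x(23)→21·(23−5)≡14=o; i(8)→21·(8−5)≡11=l; t(19)→21·(19−5)≡8=i; g(6)→21·(6−5)≡21=v; z(25)→21·(25−5)≡4=e (all mod 26).

olive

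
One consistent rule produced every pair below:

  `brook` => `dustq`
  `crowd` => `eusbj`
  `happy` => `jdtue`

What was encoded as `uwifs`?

Letter i (0-indexed) is shifted by i+2, so successive shifts are 2, 3, 4, ….
Undoing it on uwifs: u−2=s, w−3=t, i−4=e, f−5=a, s−6=m.

steam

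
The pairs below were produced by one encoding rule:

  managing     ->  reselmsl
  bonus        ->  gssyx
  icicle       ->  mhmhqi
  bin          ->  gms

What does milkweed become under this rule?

Vowels shift forward by 4 and consonants shift forward by 5.
On milkweed: m(cons)+5=r, i(vowel)+4=m, l(cons)+5=q, k(cons)+5=p, w(cons)+5=b, e(vowel)+4=i, e(vowel)+4=i, d(cons)+5=i.

rmqpbiii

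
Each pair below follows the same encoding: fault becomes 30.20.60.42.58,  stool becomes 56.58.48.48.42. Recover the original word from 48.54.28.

ore

f(#6)→30 and a(#1)→20: differences scale by 2, so n = 2·pos + 18. The formula is n = 2×(alphabet index, a=1) + 18.
Reversing it on 48.54.28: 48→(48−18)÷2=15=o, 54→(54−18)÷2=18=r, 28→(28−18)÷2=5=e.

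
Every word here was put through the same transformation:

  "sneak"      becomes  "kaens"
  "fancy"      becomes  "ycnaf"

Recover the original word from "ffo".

off

The output letters match the input read backwards: sneak reversed is kaens. It's just the letters in reverse order.
Decoding ffo: then reverse → off.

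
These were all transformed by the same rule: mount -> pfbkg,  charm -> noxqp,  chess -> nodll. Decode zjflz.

m(12)→p(15) and o(14)→f(5) fit y≡21x+23 (mod 26); the inverse of 21 mod 26 is 5. Treating letters as 0–25, the rule is x ↦ 21x + 23 (mod 26).
Decoding zjflz: z(25)→5·(25−23)≡10=k; j(9)→5·(9−23)≡8=i; f(5)→5·(5−23)≡14=o; l(11)→5·(11−23)≡18=s; z(25)→5·(25−23)≡10=k (all mod 26).

kiosk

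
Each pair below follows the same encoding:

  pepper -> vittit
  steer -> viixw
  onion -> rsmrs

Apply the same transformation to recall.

ppegiv

Read the word backwards and shift each letter +4.
On recall: reverse → llacer; then shift: l+4=p, l+4=p, a+4=e, c+4=g, e+4=i, r+4=v.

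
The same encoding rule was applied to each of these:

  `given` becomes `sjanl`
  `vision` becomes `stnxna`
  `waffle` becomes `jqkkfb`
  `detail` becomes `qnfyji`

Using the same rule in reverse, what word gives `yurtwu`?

prompt

The output letters match the input read backwards, each shifted +5: given reversed is nevig. Read the word backwards and shift each letter +5.
Undoing it on yurtwu: shift back: y−5=t, u−5=p, r−5=m, t−5=o, w−5=r, u−5=p → tpmorp; then reverse → prompt.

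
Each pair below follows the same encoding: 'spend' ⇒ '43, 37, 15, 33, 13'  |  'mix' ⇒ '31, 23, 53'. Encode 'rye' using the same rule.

With a=1..z=26, the number is 2·pos + 5.
On rye: r=18→41, y=25→55, e=5→15.

41, 55, 15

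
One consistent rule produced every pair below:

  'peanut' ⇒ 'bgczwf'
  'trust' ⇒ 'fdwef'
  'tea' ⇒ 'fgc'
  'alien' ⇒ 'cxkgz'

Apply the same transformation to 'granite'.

The shift depends on letter class: consonant p→b is +12, but vowel e→g is +2. Vowels shift forward by 2 and consonants shift forward by 12.
For granite: g(cons)+12=s, r(cons)+12=d, a(vowel)+2=c, n(cons)+12=z, i(vowel)+2=k, t(cons)+12=f, e(vowel)+2=g.

sdczkfg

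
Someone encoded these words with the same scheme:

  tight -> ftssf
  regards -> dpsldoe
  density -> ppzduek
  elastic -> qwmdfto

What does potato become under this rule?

The shifts repeat in a cycle of length 2: positions 0,1,… shift by +12, +11, then the pattern repeats.
Applying it to potato: p+12=b, o+11=z, t+12=f, a+11=l, t+12=f, o+11=z.

bzflfz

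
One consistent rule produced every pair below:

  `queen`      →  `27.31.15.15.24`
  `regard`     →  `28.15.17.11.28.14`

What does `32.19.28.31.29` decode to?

virus

Each letter is replaced by its alphabet position (a=1..z=26) + 10.
Undoing it on 32.19.28.31.29: 32→(32−10)÷1=22=v, 19→(19−10)÷1=9=i, 28→(28−10)÷1=18=r, 31→(31−10)÷1=21=u, 29→(29−10)÷1=19=s.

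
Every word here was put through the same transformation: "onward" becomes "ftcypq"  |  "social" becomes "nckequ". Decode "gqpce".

canoe

Two steps: reverse the string, then apply a Caesar shift of +2.
Undoing it on gqpce: shift back: g−2=e, q−2=o, p−2=n, c−2=a, e−2=c → eonac; then reverse → canoe.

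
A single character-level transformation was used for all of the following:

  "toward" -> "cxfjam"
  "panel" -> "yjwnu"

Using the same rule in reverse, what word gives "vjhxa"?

Compare letters: t→c is +9, o→x is +9, w→f is +9 — a constant shift. It's a constant shift of +9 (ROT9).
Reversing it on vjhxa: v−9=m, j−9=a, h−9=y, x−9=o, a−9=r.

mayor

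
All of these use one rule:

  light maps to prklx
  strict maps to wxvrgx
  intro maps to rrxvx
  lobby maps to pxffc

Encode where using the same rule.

Two shifts are in play — +9 for a/e/i/o/u, +4 for every other letter.
On where: w(cons)+4=a, h(cons)+4=l, e(vowel)+9=n, r(cons)+4=v, e(vowel)+9=n.

alnvn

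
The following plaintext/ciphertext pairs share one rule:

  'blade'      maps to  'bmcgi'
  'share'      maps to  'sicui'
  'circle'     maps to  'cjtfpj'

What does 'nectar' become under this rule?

nfewew

Letter i (0-indexed) is shifted by i+0, so successive shifts are 0, 1, 2, ….
For nectar: n+0=n, e+1=f, c+2=e, t+3=w, a+4=e, r+5=w.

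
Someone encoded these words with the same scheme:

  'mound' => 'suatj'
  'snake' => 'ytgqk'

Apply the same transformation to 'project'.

Compare letters: m→s is +6, o→u is +6, u→a is +6 — a constant shift. Each letter is shifted forward by 6 in the alphabet (a Caesar shift of +6).
On project: p+6=v, r+6=x, o+6=u, j+6=p, e+6=k, c+6=i, t+6=z.

vxupkiz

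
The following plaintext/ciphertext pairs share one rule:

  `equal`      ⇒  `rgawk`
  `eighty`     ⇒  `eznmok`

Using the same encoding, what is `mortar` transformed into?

The output letters match the input read backwards, each shifted +6: equal reversed is lauqe. Two steps: reverse the string, then apply a Caesar shift of +6.
For mortar: reverse → ratrom; then shift: r+6=x, a+6=g, t+6=z, r+6=x, o+6=u, m+6=s.

xgzxus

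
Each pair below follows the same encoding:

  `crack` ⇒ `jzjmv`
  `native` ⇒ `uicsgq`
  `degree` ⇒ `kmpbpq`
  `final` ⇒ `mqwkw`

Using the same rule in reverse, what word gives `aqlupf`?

ticket

In crack: c→j is +7, r→z is +8, a→j is +9, c→m is +10 — the shift increases by 1 each position. The shift increases by 1 at each position, starting from +7: 7, 8, 9, ….
Undoing it on aqlupf: a−7=t, q−8=i, l−9=c, u−10=k, p−11=e, f−12=t.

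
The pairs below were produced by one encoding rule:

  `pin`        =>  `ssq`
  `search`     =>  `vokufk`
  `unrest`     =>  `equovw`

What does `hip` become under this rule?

kss

The shift depends on letter class: consonant p→s is +3, but vowel i→s is +10. The rule splits by letter class: vowels +10, consonants +3.
For hip: h(cons)+3=k, i(vowel)+10=s, p(cons)+3=s.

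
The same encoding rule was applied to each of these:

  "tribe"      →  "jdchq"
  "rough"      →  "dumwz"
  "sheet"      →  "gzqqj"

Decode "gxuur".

spoon

t(19)→j(9) and r(17)→d(3) fit y≡3x+4 (mod 26); the inverse of 3 mod 26 is 9. Each letter's alphabet position (a=0..z=25) is mapped through 3·x+4 mod 26 — an affine cipher.
Decoding gxuur: g(6)→9·(6−4)≡18=s; x(23)→9·(23−4)≡15=p; u(20)→9·(20−4)≡14=o; u(20)→9·(20−4)≡14=o; r(17)→9·(17−4)≡13=n (all mod 26).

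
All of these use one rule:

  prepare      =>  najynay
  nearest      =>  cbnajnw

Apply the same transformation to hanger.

anpwjq

The output letters match the input read backwards, each shifted +9: prepare reversed is eraperp. Two steps: reverse the string, then apply a Caesar shift of +9.
Applying it to hanger: reverse → regnah; then shift: r+9=a, e+9=n, g+9=p, n+9=w, a+9=j, h+9=q.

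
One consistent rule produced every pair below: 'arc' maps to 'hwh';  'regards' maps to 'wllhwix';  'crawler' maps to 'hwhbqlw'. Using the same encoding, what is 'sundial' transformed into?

xbsiphq

The rule splits by letter class: vowels +7, consonants +5.
For sundial: s(cons)+5=x, u(vowel)+7=b, n(cons)+5=s, d(cons)+5=i, i(vowel)+7=p, a(vowel)+7=h, l(cons)+5=q.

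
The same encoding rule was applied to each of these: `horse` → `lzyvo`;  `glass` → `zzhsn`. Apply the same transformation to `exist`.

azpel

The output letters match the input read backwards, each shifted +7: horse reversed is esroh. The word is reversed, then every letter is shifted forward by 7.
On exist: reverse → tsixe; then shift: t+7=a, s+7=z, i+7=p, x+7=e, e+7=l.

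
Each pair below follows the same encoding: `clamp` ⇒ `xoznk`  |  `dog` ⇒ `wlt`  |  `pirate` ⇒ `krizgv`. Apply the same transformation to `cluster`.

xofhgvi

Each pair mirrors across the alphabet (c↔x, l↔o, a↔z): positions sum to 25. This is the alphabet-reversal cipher (Atbash): a becomes z, b becomes y, etc.
On cluster: c↔x, l↔o, u↔f, s↔h, t↔g, e↔v, r↔i.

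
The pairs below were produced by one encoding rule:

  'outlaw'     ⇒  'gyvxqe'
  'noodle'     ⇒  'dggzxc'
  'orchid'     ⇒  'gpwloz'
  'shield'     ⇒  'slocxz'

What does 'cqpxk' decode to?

o(14)→g(6) and u(20)→y(24) fit y≡3x+16 (mod 26); the inverse of 3 mod 26 is 9. This is an affine cipher: with a=0,…,z=25, each position x becomes (3x+16) mod 26.
Decoding cqpxk: c(2)→9·(2−16)≡4=e; q(16)→9·(16−16)≡0=a; p(15)→9·(15−16)≡17=r; x(23)→9·(23−16)≡11=l; k(10)→9·(10−16)≡24=y (all mod 26).

early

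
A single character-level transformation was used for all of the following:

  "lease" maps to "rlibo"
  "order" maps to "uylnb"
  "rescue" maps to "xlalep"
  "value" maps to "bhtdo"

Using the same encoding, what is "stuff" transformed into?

yacop

In lease: l→r is +6, e→l is +7, a→i is +8, s→b is +9 — the shift increases by 1 each position. Letter i (0-indexed) is shifted by i+6, so successive shifts are 6, 7, 8, ….
For stuff: s+6=y, t+7=a, u+8=c, f+9=o, f+10=p.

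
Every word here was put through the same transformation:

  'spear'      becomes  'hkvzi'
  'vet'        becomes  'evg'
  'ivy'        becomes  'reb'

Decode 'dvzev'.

weave

This is the alphabet-reversal cipher (Atbash): a becomes z, b becomes y, etc.
Undoing it on dvzev: d↔w, v↔e, z↔a, e↔v, v↔e.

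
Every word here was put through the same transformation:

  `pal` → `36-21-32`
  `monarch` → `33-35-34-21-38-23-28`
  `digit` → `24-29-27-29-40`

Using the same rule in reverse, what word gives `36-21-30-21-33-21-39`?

pajamas

p is letter #16 and maps to 36: an offset of 20. Letters become their 1-based position plus 20 (so a→21, b→22, …).
Undoing it on 36-21-30-21-33-21-39: 36→(36−20)÷1=16=p, 21→(21−20)÷1=1=a, 30→(30−20)÷1=10=j, 21→(21−20)÷1=1=a, 33→(33−20)÷1=13=m, 21→(21−20)÷1=1=a, 39→(39−20)÷1=19=s.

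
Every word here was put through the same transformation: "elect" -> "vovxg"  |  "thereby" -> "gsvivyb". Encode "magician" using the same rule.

Each pair mirrors across the alphabet (e↔v, l↔o, e↔v): positions sum to 25. Letters are reflected about the middle of the alphabet (position → 25−position): Atbash.
For magician: m↔n, a↔z, g↔t, i↔r, c↔x, i↔r, a↔z, n↔m.

nztrxrzm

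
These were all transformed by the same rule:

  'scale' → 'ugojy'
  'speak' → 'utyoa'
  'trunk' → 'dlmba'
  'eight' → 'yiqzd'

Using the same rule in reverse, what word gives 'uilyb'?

Each letter's alphabet position (a=0..z=25) is mapped through 9·x+14 mod 26 — an affine cipher.
Undoing it on uilyb: u(20)→3·(20−14)≡18=s; i(8)→3·(8−14)≡8=i; l(11)→3·(11−14)≡17=r; y(24)→3·(24−14)≡4=e; b(1)→3·(1−14)≡13=n (all mod 26).

siren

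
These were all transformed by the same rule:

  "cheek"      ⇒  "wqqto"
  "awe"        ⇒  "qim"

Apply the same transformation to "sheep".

bqqte

The word is reversed, then every letter is shifted forward by 12.
On sheep: reverse → peehs; then shift: p+12=b, e+12=q, e+12=q, h+12=t, s+12=e.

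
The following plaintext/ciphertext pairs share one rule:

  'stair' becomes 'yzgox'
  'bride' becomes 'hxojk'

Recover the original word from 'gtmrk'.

angle

Every letter moves 6 places later in the alphabet, wrapping around z→a.
Decoding gtmrk: g−6=a, t−6=n, m−6=g, r−6=l, k−6=e.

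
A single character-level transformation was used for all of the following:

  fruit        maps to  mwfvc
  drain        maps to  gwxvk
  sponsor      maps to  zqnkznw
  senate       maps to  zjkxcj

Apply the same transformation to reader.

f(5)→m(12) and r(17)→w(22) fit y≡3x+23 (mod 26); the inverse of 3 mod 26 is 9. This is an affine cipher: with a=0,…,z=25, each position x becomes (3x+23) mod 26.
For reader: r(17)→3·17+23≡22=w; e(4)→3·4+23≡9=j; a(0)→3·0+23≡23=x; d(3)→3·3+23≡6=g; e(4)→3·4+23≡9=j; r(17)→3·17+23≡22=w (all mod 26).

wjxgjw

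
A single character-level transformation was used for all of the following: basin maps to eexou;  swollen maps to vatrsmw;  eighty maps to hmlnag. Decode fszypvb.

In basin: b→e is +3, a→e is +4, s→x is +5, i→o is +6 — the shift increases by 1 each position. The shift increases by 1 at each position, starting from +3: 3, 4, 5, ….
Undoing it on fszypvb: f−3=c, s−4=o, z−5=u, y−6=s, p−7=i, v−8=n, b−9=s.

cousins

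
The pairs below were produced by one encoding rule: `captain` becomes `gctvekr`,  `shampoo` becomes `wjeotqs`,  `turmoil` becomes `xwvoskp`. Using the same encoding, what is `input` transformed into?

mptwx

Shifts by position in captain: pos 0: c→g (+4), pos 1: a→c (+2), pos 2: p→t (+4), pos 3: t→v (+2) — repeating every 2. The shifts repeat in a cycle of length 2: positions 0,1,… shift by +4, +2, then the pattern repeats.
For input: i+4=m, n+2=p, p+4=t, u+2=w, t+4=x.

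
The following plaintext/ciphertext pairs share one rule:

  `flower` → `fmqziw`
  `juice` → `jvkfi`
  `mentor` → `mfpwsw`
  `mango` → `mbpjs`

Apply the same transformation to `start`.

sucux

In flower: f→f is +0, l→m is +1, o→q is +2, w→z is +3 — the shift increases by 1 each position. The shift increases by 1 at each position, starting from +0: 0, 1, 2, ….
For start: s+0=s, t+1=u, a+2=c, r+3=u, t+4=x.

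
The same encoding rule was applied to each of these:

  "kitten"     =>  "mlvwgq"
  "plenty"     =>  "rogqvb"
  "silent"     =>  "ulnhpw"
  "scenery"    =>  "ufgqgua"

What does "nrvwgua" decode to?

lottery

A repeating key of period 2 is used — shifts +2, +3 over and over.
Decoding nrvwgua: n−2=l, r−3=o, v−2=t, w−3=t, g−2=e, u−3=r, a−2=y.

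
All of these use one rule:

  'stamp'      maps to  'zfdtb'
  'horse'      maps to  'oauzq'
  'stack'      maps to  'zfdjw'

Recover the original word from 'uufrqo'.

Shifts by position in stamp: pos 0: s→z (+7), pos 1: t→f (+12), pos 2: a→d (+3), pos 3: m→t (+7), pos 4: p→b (+12) — repeating every 3. The shifts repeat in a cycle of length 3: positions 0,1,… shift by +7, +12, +3, then the pattern repeats.
Reversing it on uufrqo: u−7=n, u−12=i, f−3=c, r−7=k, q−12=e, o−3=l.

nickel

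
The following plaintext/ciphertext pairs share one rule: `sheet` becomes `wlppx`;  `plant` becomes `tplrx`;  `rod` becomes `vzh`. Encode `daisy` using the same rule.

hltwc

The shift depends on letter class: consonant s→w is +4, but vowel e→p is +11. Two shifts are in play — +11 for a/e/i/o/u, +4 for every other letter.
On daisy: d(cons)+4=h, a(vowel)+11=l, i(vowel)+11=t, s(cons)+4=w, y(cons)+4=c.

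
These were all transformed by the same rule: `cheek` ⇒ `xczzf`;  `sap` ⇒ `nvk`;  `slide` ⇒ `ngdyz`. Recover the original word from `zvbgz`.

Compare letters: c→x is +21, h→c is +21, e→z is +21 — a constant shift. Every letter moves 21 places later in the alphabet, wrapping around z→a.
Decoding zvbgz: z−21=e, v−21=a, b−21=g, g−21=l, z−21=e.

eagle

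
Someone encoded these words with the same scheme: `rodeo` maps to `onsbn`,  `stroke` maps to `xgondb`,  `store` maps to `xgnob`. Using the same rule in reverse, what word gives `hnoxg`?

worst

r(17)→o(14) and o(14)→n(13) fit y≡9x+17 (mod 26); the inverse of 9 mod 26 is 3. This is an affine cipher: with a=0,…,z=25, each position x becomes (9x+17) mod 26.
Reversing it on hnoxg: h(7)→3·(7−17)≡22=w; n(13)→3·(13−17)≡14=o; o(14)→3·(14−17)≡17=r; x(23)→3·(23−17)≡18=s; g(6)→3·(6−17)≡19=t (all mod 26).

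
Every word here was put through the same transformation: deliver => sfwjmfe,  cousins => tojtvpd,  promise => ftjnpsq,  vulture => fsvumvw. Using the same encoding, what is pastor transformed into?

The output letters match the input read backwards, each shifted +1: deliver reversed is reviled. Two steps: reverse the string, then apply a Caesar shift of +1.
Applying it to pastor: reverse → rotsap; then shift: r+1=s, o+1=p, t+1=u, s+1=t, a+1=b, p+1=q.

sputbq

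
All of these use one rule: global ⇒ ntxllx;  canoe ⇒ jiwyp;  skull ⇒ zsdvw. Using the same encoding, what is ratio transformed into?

In global: g→n is +7, l→t is +8, o→x is +9, b→l is +10 — the shift increases by 1 each position. Each letter shifts forward by (position + 7), i.e. 7, 8, 9, … — the shift grows by one for each successive letter.
For ratio: r+7=y, a+8=i, t+9=c, i+10=s, o+11=z.

yicsz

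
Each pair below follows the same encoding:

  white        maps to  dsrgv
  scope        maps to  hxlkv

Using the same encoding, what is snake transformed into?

hmzpv

Each pair mirrors across the alphabet (w↔d, h↔s, i↔r): positions sum to 25. Each letter is replaced by its mirror in the alphabet: a↔z, b↔y, c↔x, and so on (the Atbash cipher).
For snake: s↔h, n↔m, a↔z, k↔p, e↔v.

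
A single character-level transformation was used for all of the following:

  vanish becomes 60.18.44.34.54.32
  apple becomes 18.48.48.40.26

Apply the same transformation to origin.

v(#22)→60 and a(#1)→18: differences scale by 2, so n = 2·pos + 16. With a=1..z=26, the number is 2·pos + 16.
Applying it to origin: o=15→46, r=18→52, i=9→34, g=7→30, i=9→34, n=14→44.

46.52.34.30.34.44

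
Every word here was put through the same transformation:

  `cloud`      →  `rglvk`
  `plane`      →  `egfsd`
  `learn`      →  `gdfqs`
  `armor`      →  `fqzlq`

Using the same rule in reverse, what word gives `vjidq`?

Treating letters as 0–25, the rule is x ↦ 19x + 5 (mod 26).
Reversing it on vjidq: v(21)→11·(21−5)≡20=u; j(9)→11·(9−5)≡18=s; i(8)→11·(8−5)≡7=h; d(3)→11·(3−5)≡4=e; q(16)→11·(16−5)≡17=r (all mod 26).

usher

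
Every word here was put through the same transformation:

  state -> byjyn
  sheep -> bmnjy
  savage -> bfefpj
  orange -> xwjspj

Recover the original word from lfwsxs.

Shifts by position in state: pos 0: s→b (+9), pos 1: t→y (+5), pos 2: a→j (+9), pos 3: t→y (+5) — repeating every 2. The shifts repeat in a cycle of length 2: positions 0,1,… shift by +9, +5, then the pattern repeats.
Decoding lfwsxs: l−9=c, f−5=a, w−9=n, s−5=n, x−9=o, s−5=n.

cannon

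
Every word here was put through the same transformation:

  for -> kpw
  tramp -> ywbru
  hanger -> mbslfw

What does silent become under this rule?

xjqfsy

The shift depends on letter class: consonant f→k is +5, but vowel o→p is +1. Vowels shift forward by 1 and consonants shift forward by 5.
Applying it to silent: s(cons)+5=x, i(vowel)+1=j, l(cons)+5=q, e(vowel)+1=f, n(cons)+5=s, t(cons)+5=y.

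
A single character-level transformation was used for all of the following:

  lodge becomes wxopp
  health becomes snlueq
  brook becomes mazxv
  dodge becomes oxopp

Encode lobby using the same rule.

wxmkj

A repeating key of period 2 is used — shifts +11, +9 over and over.
For lobby: l+11=w, o+9=x, b+11=m, b+9=k, y+11=j.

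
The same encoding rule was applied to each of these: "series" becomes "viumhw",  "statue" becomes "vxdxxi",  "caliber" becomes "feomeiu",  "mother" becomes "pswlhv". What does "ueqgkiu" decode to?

Shifts by position in series: pos 0: s→v (+3), pos 1: e→i (+4), pos 2: r→u (+3), pos 3: i→m (+4) — repeating every 2. It's a Vigenère-style cipher with numeric key [3,4]: position i shifts by key[i mod 2].
Reversing it on ueqgkiu: u−3=r, e−4=a, q−3=n, g−4=c, k−3=h, i−4=e, u−3=r.

rancher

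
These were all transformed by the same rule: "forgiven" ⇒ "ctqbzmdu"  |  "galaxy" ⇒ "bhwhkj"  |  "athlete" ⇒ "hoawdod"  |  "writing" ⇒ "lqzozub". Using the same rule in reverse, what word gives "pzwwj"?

silly

Each letter's alphabet position (a=0..z=25) is mapped through 25·x+7 mod 26 — an affine cipher.
Undoing it on pzwwj: p(15)→25·(15−7)≡18=s; z(25)→25·(25−7)≡8=i; w(22)→25·(22−7)≡11=l; w(22)→25·(22−7)≡11=l; j(9)→25·(9−7)≡24=y (all mod 26).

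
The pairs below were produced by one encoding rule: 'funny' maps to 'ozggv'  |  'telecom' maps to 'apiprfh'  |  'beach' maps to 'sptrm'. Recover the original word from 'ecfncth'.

program

f(5)→o(14) and u(20)→z(25) fit y≡25x+19 (mod 26); the inverse of 25 mod 26 is 25. Each letter's alphabet position (a=0..z=25) is mapped through 25·x+19 mod 26 — an affine cipher.
Decoding ecfncth: e(4)→25·(4−19)≡15=p; c(2)→25·(2−19)≡17=r; f(5)→25·(5−19)≡14=o; n(13)→25·(13−19)≡6=g; c(2)→25·(2−19)≡17=r; t(19)→25·(19−19)≡0=a; h(7)→25·(7−19)≡12=m (all mod 26).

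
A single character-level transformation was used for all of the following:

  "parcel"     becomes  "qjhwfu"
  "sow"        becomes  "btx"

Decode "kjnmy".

thief

The output letters match the input read backwards, each shifted +5: parcel reversed is lecrap. The word is reversed, then every letter is shifted forward by 5.
Undoing it on kjnmy: shift back: k−5=f, j−5=e, n−5=i, m−5=h, y−5=t → feiht; then reverse → thief.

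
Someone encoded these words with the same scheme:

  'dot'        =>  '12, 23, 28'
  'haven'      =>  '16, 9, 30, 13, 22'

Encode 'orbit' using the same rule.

23, 26, 10, 17, 28

Each letter is replaced by its alphabet position (a=1..z=26) + 8.
For orbit: o=15→23, r=18→26, b=2→10, i=9→17, t=20→28.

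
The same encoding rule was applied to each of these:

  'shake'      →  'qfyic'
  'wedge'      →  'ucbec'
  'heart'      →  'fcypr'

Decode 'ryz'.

Compare letters: s→q is +24, h→f is +24, a→y is +24 — a constant shift. This is a Caesar cipher with shift 24.
Undoing it on ryz: r−24=t, y−24=a, z−24=b.

tab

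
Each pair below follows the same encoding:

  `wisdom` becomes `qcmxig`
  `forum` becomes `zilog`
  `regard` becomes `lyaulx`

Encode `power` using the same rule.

jiqyl

Compare letters: w→q is +20, i→c is +20, s→m is +20 — a constant shift. Every letter moves 20 places later in the alphabet, wrapping around z→a.
For power: p+20=j, o+20=i, w+20=q, e+20=y, r+20=l.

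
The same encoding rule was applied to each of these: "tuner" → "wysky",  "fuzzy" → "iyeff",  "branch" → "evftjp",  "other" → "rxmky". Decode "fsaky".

In tuner: t→w is +3, u→y is +4, n→s is +5, e→k is +6 — the shift increases by 1 each position. The shift increases by 1 at each position, starting from +3: 3, 4, 5, ….
Reversing it on fsaky: f−3=c, s−4=o, a−5=v, k−6=e, y−7=r.

cover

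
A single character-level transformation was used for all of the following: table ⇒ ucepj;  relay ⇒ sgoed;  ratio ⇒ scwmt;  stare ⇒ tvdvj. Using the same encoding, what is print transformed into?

qtlry

In table: t→u is +1, a→c is +2, b→e is +3, l→p is +4 — the shift increases by 1 each position. The shift increases by 1 at each position, starting from +1: 1, 2, 3, ….
On print: p+1=q, r+2=t, i+3=l, n+4=r, t+5=y.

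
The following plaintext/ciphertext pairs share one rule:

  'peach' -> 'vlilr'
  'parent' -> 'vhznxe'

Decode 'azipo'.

In peach: p→v is +6, e→l is +7, a→i is +8, c→l is +9 — the shift increases by 1 each position. Letter i (0-indexed) is shifted by i+6, so successive shifts are 6, 7, 8, ….
Undoing it on azipo: a−6=u, z−7=s, i−8=a, p−9=g, o−10=e.

usage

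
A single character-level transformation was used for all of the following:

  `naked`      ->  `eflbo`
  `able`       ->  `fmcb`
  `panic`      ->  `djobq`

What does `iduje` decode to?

Read the word backwards and shift each letter +1.
Reversing it on iduje: shift back: i−1=h, d−1=c, u−1=t, j−1=i, e−1=d → hctid; then reverse → ditch.

ditch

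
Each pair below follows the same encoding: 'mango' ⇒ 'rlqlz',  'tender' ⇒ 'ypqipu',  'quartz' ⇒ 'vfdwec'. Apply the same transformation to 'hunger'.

Shifts by position in mango: pos 0: m→r (+5), pos 1: a→l (+11), pos 2: n→q (+3), pos 3: g→l (+5), pos 4: o→z (+11) — repeating every 3. The shifts repeat in a cycle of length 3: positions 0,1,… shift by +5, +11, +3, then the pattern repeats.
Applying it to hunger: h+5=m, u+11=f, n+3=q, g+5=l, e+11=p, r+3=u.

mfqlpu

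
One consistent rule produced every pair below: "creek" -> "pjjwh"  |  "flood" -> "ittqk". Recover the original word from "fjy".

The output letters match the input read backwards, each shifted +5: creek reversed is keerc. Read the word backwards and shift each letter +5.
Undoing it on fjy: shift back: f−5=a, j−5=e, y−5=t → aet; then reverse → tea.

tea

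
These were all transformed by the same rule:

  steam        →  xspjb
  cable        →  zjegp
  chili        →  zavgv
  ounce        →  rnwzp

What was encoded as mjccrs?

s(18)→x(23) and t(19)→s(18) fit y≡21x+9 (mod 26); the inverse of 21 mod 26 is 5. Each letter's alphabet position (a=0..z=25) is mapped through 21·x+9 mod 26 — an affine cipher.
Reversing it on mjccrs: m(12)→5·(12−9)≡15=p; j(9)→5·(9−9)≡0=a; c(2)→5·(2−9)≡17=r; c(2)→5·(2−9)≡17=r; r(17)→5·(17−9)≡14=o; s(18)→5·(18−9)≡19=t (all mod 26).

parrot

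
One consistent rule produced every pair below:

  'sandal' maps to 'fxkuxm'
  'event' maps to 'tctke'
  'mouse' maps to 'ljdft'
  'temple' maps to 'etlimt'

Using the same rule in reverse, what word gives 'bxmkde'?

s(18)→f(5) and a(0)→x(23) fit y≡25x+23 (mod 26); the inverse of 25 mod 26 is 25. Each letter's alphabet position (a=0..z=25) is mapped through 25·x+23 mod 26 — an affine cipher.
Undoing it on bxmkde: b(1)→25·(1−23)≡22=w; x(23)→25·(23−23)≡0=a; m(12)→25·(12−23)≡11=l; k(10)→25·(10−23)≡13=n; d(3)→25·(3−23)≡20=u; e(4)→25·(4−23)≡19=t (all mod 26).

walnut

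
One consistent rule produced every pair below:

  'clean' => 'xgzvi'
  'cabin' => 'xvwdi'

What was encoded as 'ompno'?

Compare letters: c→x is +21, l→g is +21, e→z is +21 — a constant shift. This is a Caesar cipher with shift 21.
Undoing it on ompno: o−21=t, m−21=r, p−21=u, n−21=s, o−21=t.

trust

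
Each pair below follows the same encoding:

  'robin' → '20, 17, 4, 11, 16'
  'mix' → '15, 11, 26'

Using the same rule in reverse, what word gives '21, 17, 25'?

r is letter #18 and maps to 20: an offset of 2. The number is (letter's place in the alphabet, a=1) + 2.
Undoing it on 21, 17, 25: 21→(21−2)÷1=19=s, 17→(17−2)÷1=15=o, 25→(25−2)÷1=23=w.

sow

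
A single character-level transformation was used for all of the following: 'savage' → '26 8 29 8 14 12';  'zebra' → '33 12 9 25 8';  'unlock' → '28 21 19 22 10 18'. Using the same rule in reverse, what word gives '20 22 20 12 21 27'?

The number is (letter's place in the alphabet, a=1) + 7.
Undoing it on 20 22 20 12 21 27: 20→(20−7)÷1=13=m, 22→(22−7)÷1=15=o, 20→(20−7)÷1=13=m, 12→(12−7)÷1=5=e, 21→(21−7)÷1=14=n, 27→(27−7)÷1=20=t.

moment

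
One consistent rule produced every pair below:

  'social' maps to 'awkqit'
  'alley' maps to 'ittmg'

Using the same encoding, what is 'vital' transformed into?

dqbit

Compare letters: s→a is +8, o→w is +8, c→k is +8 — a constant shift. It's a constant shift of +8 (ROT8).
On vital: v+8=d, i+8=q, t+8=b, a+8=i, l+8=t.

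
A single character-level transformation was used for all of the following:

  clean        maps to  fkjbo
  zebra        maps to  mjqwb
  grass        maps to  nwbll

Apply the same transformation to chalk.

fcbkv

c(2)→f(5) and l(11)→k(10) fit y≡15x+1 (mod 26); the inverse of 15 mod 26 is 7. Treating letters as 0–25, the rule is x ↦ 15x + 1 (mod 26).
Applying it to chalk: c(2)→15·2+1≡5=f; h(7)→15·7+1≡2=c; a(0)→15·0+1≡1=b; l(11)→15·11+1≡10=k; k(10)→15·10+1≡21=v (all mod 26).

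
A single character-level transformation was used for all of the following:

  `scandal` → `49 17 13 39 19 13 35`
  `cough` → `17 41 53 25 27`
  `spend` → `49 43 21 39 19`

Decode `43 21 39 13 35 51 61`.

s(#19)→49 and c(#3)→17: differences scale by 2, so n = 2·pos + 11. Each letter becomes 2×(its alphabet position, a=1..z=26) + 11.
Decoding 43 21 39 13 35 51 61: 43→(43−11)÷2=16=p, 21→(21−11)÷2=5=e, 39→(39−11)÷2=14=n, 13→(13−11)÷2=1=a, 35→(35−11)÷2=12=l, 51→(51−11)÷2=20=t, 61→(61−11)÷2=25=y.

penalty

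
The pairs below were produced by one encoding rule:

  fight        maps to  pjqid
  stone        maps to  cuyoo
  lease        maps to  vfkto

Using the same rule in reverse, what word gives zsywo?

A repeating key of period 2 is used — shifts +10, +1 over and over.
Decoding zsywo: z−10=p, s−1=r, y−10=o, w−1=v, o−10=e.

prove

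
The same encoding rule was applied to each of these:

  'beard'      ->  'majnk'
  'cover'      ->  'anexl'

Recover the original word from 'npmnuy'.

The output letters match the input read backwards, each shifted +9: beard reversed is draeb. Two steps: reverse the string, then apply a Caesar shift of +9.
Decoding npmnuy: shift back: n−9=e, p−9=g, m−9=d, n−9=e, u−9=l, y−9=p → egdelp; then reverse → pledge.

pledge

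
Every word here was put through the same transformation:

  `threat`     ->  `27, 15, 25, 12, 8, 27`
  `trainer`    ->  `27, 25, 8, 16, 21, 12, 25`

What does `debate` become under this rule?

t is letter #20 and maps to 27: an offset of 7. Letters become their 1-based position plus 7 (so a→8, b→9, …).
On debate: d=4→11, e=5→12, b=2→9, a=1→8, t=20→27, e=5→12.

11, 12, 9, 8, 27, 12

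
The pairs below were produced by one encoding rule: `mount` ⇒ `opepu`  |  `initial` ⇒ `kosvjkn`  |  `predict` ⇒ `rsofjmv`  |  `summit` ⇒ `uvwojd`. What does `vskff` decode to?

Shifts by position in mount: pos 0: m→o (+2), pos 1: o→p (+1), pos 2: u→e (+10), pos 3: n→p (+2), pos 4: t→u (+1) — repeating every 3. A repeating key of period 3 is used — shifts +2, +1, +10 over and over.
Undoing it on vskff: v−2=t, s−1=r, k−10=a, f−2=d, f−1=e.

trade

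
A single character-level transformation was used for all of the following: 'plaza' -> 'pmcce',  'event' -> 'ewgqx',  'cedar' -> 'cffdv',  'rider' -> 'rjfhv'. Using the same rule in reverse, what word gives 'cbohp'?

In plaza: p→p is +0, l→m is +1, a→c is +2, z→c is +3 — the shift increases by 1 each position. Letter i (0-indexed) is shifted by i+0, so successive shifts are 0, 1, 2, ….
Decoding cbohp: c−0=c, b−1=a, o−2=m, h−3=e, p−4=l.

camel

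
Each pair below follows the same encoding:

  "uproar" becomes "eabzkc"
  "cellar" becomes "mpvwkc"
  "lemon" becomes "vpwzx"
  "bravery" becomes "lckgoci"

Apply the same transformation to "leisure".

Shifts by position in uproar: pos 0: u→e (+10), pos 1: p→a (+11), pos 2: r→b (+10), pos 3: o→z (+11) — repeating every 2. The shifts repeat in a cycle of length 2: positions 0,1,… shift by +10, +11, then the pattern repeats.
Applying it to leisure: l+10=v, e+11=p, i+10=s, s+11=d, u+10=e, r+11=c, e+10=o.

vpsdeco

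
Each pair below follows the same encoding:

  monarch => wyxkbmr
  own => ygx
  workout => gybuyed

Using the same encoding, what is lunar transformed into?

Compare letters: m→w is +10, o→y is +10, n→x is +10 — a constant shift. This is a Caesar cipher with shift 10.
Applying it to lunar: l+10=v, u+10=e, n+10=x, a+10=k, r+10=b.

vexkb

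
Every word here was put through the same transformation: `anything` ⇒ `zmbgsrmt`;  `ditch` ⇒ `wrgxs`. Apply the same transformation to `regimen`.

Each pair mirrors across the alphabet (a↔z, n↔m, y↔b): positions sum to 25. Each letter is replaced by its mirror in the alphabet: a↔z, b↔y, c↔x, and so on (the Atbash cipher).
On regimen: r↔i, e↔v, g↔t, i↔r, m↔n, e↔v, n↔m.

ivtrnvm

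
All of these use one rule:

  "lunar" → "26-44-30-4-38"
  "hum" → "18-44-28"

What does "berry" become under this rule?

6-12-38-38-52

l(#12)→26 and u(#21)→44: differences scale by 2, so n = 2·pos + 2. With a=1..z=26, the number is 2·pos + 2.
For berry: b=2→6, e=5→12, r=18→38, r=18→38, y=25→52.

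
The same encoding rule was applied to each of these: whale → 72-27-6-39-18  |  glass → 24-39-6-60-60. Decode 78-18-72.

yew

w(#23)→72 and h(#8)→27: differences scale by 3, so n = 3·pos + 3. The formula is n = 3×(alphabet index, a=1) + 3.
Reversing it on 78-18-72: 78→(78−3)÷3=25=y, 18→(18−3)÷3=5=e, 72→(72−3)÷3=23=w.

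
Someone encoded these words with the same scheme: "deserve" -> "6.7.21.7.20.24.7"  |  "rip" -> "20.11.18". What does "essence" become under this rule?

7.21.21.7.16.5.7

d is letter #4 and maps to 6: an offset of 2. Letters become their 1-based position plus 2 (so a→3, b→4, …).
For essence: e=5→7, s=19→21, s=19→21, e=5→7, n=14→16, c=3→5, e=5→7.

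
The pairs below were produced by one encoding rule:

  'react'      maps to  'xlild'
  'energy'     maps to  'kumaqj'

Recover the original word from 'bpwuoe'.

violet

In react: r→x is +6, e→l is +7, a→i is +8, c→l is +9 — the shift increases by 1 each position. The shift increases by 1 at each position, starting from +6: 6, 7, 8, ….
Reversing it on bpwuoe: b−6=v, p−7=i, w−8=o, u−9=l, o−10=e, e−11=t.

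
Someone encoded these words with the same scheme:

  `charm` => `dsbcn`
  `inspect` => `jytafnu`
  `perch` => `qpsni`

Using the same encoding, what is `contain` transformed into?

Shifts by position in charm: pos 0: c→d (+1), pos 1: h→s (+11), pos 2: a→b (+1), pos 3: r→c (+11) — repeating every 2. The shifts repeat in a cycle of length 2: positions 0,1,… shift by +1, +11, then the pattern repeats.
On contain: c+1=d, o+11=z, n+1=o, t+11=e, a+1=b, i+11=t, n+1=o.

dzoebto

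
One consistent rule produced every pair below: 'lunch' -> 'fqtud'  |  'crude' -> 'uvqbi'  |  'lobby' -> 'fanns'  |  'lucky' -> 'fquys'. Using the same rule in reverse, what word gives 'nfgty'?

blank

l(11)→f(5) and u(20)→q(16) fit y≡7x+6 (mod 26); the inverse of 7 mod 26 is 15. Treating letters as 0–25, the rule is x ↦ 7x + 6 (mod 26).
Decoding nfgty: n(13)→15·(13−6)≡1=b; f(5)→15·(5−6)≡11=l; g(6)→15·(6−6)≡0=a; t(19)→15·(19−6)≡13=n; y(24)→15·(24−6)≡10=k (all mod 26).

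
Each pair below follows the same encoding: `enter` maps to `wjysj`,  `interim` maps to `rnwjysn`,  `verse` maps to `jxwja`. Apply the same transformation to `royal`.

qfdtw

The output letters match the input read backwards, each shifted +5: enter reversed is retne. Two steps: reverse the string, then apply a Caesar shift of +5.
Applying it to royal: reverse → layor; then shift: l+5=q, a+5=f, y+5=d, o+5=t, r+5=w.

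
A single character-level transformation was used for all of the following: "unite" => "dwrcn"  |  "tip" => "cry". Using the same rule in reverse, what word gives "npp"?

egg

Each letter is shifted forward by 9 in the alphabet (a Caesar shift of +9).
Reversing it on npp: n−9=e, p−9=g, p−9=g.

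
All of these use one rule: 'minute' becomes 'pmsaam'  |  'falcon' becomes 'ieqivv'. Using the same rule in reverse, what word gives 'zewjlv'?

warden

In minute: m→p is +3, i→m is +4, n→s is +5, u→a is +6 — the shift increases by 1 each position. Each letter shifts forward by (position + 3), i.e. 3, 4, 5, … — the shift grows by one for each successive letter.
Reversing it on zewjlv: z−3=w, e−4=a, w−5=r, j−6=d, l−7=e, v−8=n.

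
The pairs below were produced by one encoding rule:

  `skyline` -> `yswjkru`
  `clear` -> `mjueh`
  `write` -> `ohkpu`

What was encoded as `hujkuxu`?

This is an affine cipher: with a=0,…,z=25, each position x becomes (17x+4) mod 26.
Undoing it on hujkuxu: h(7)→23·(7−4)≡17=r; u(20)→23·(20−4)≡4=e; j(9)→23·(9−4)≡11=l; k(10)→23·(10−4)≡8=i; u(20)→23·(20−4)≡4=e; x(23)→23·(23−4)≡21=v; u(20)→23·(20−4)≡4=e (all mod 26).

relieve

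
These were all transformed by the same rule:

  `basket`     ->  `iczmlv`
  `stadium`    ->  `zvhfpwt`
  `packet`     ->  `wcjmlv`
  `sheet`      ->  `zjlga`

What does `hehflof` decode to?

academy

Shifts by position in basket: pos 0: b→i (+7), pos 1: a→c (+2), pos 2: s→z (+7), pos 3: k→m (+2) — repeating every 2. A repeating key of period 2 is used — shifts +7, +2 over and over.
Undoing it on hehflof: h−7=a, e−2=c, h−7=a, f−2=d, l−7=e, o−2=m, f−7=y.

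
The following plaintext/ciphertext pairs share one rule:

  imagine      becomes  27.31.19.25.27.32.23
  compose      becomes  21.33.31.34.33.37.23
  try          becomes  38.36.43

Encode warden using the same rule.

41.19.36.22.23.32

i is letter #9 and maps to 27: an offset of 18. Letters become their 1-based position plus 18 (so a→19, b→20, …).
For warden: w=23→41, a=1→19, r=18→36, d=4→22, e=5→23, n=14→32.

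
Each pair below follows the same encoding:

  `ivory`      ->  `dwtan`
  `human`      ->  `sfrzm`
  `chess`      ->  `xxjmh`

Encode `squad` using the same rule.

The output letters match the input read backwards, each shifted +5: ivory reversed is yrovi. Two steps: reverse the string, then apply a Caesar shift of +5.
For squad: reverse → dauqs; then shift: d+5=i, a+5=f, u+5=z, q+5=v, s+5=x.

ifzvx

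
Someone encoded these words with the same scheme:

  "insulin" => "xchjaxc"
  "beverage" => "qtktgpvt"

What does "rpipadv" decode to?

catalog

Each letter is shifted forward by 15 in the alphabet (a Caesar shift of +15).
Decoding rpipadv: r−15=c, p−15=a, i−15=t, p−15=a, a−15=l, d−15=o, v−15=g.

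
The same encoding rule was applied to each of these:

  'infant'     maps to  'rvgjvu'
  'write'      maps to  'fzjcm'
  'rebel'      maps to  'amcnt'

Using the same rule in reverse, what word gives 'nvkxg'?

enjoy

Shifts by position in infant: pos 0: i→r (+9), pos 1: n→v (+8), pos 2: f→g (+1), pos 3: a→j (+9), pos 4: n→v (+8), pos 5: t→u (+1) — repeating every 3. The shifts repeat in a cycle of length 3: positions 0,1,… shift by +9, +8, +1, then the pattern repeats.
Undoing it on nvkxg: n−9=e, v−8=n, k−1=j, x−9=o, g−8=y.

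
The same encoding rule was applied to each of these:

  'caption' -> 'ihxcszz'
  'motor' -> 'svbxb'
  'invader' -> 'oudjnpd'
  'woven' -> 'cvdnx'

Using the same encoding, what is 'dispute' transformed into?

jpayeeq

Each letter shifts forward by (position + 6), i.e. 6, 7, 8, … — the shift grows by one for each successive letter.
For dispute: d+6=j, i+7=p, s+8=a, p+9=y, u+10=e, t+11=e, e+12=q.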